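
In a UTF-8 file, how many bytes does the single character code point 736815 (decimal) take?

4

U+B3E2F = 0xB3E2F. UTF-8 uses 1 byte below 0x80, 2 below 0x800, 3 below 0x10000, 4 up to 0x10FFFF. 0xB3E2F is in U+10000–U+10FFFF → 4 bytes.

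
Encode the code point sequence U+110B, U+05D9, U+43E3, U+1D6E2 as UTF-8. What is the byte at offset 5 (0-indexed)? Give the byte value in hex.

U+110B → 3-byte form E1 84 8B at offsets 0–2.
U+05D9 → 2-byte form D7 99 at offsets 3–4.
U+43E3 → 3-byte form E4 8F A3 at offsets 5–7.
Offset 5 falls in char 3's range; it's byte 1 of E4 8F A3 = 0xE4.

0xE4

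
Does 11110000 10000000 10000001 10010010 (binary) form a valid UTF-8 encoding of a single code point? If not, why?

Leading byte 0xF0 = 11110000 → 4-byte form.
Continuation bytes all match 10xxxxxx. Payload decodes to 0x52.
But 0x52 < 0x10000, the minimum for a 4-byte sequence — this is an overlong encoding.

invalid (overlong encoding)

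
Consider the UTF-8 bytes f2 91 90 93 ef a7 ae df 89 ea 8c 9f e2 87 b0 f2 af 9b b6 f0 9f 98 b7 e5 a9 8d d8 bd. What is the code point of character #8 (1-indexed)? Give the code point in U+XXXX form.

U+5A4D

Offset 0: leading byte 0xF2 = 11110010 → 4-byte char #1 = F2 91 90 93.
Offset 4: leading byte 0xEF = 11101111 → 3-byte char #2 = EF A7 AE.
Offset 7: leading byte 0xDF = 11011111 → 2-byte char #3 = DF 89.
Offset 9: leading byte 0xEA = 11101010 → 3-byte char #4 = EA 8C 9F.
Offset 12: leading byte 0xE2 = 11100010 → 3-byte char #5 = E2 87 B0.
Offset 15: leading byte 0xF2 = 11110010 → 4-byte char #6 = F2 AF 9B B6.
Offset 19: leading byte 0xF0 = 11110000 → 4-byte char #7 = F0 9F 98 B7.
Offset 23: leading byte 0xE5 = 11100101 → 3-byte char #8 = E5 A9 8D.
Leading byte 0xE5 = 11100101 matches 1110xxxx → 3-byte sequence.
Byte 1: 0xE5 = 11100101, payload 0101 (4 bits).
Byte 2: 0xA9 = 10101001 (10xxxxxx ✓), payload 101001.
Byte 3: 0x8D = 10001101 (10xxxxxx ✓), payload 001101.
Concatenate: 0101101001001101 = 0x5A4D (16 bits → U+5A4D).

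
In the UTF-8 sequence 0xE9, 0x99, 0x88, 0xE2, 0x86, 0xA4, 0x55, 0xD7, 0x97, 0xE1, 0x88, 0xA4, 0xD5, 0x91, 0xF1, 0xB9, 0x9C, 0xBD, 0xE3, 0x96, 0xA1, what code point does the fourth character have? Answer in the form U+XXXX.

U+05D7

Offset 0: leading byte 0xE9 = 11101001 → 3-byte char #1 = E9 99 88.
Offset 3: leading byte 0xE2 = 11100010 → 3-byte char #2 = E2 86 A4.
Offset 6: leading byte 0x55 = 01010101 → 1-byte char #3 = 55.
Offset 7: leading byte 0xD7 = 11010111 → 2-byte char #4 = D7 97.
Leading byte 0xD7 = 11010111 matches 110xxxxx → 2-byte sequence.
Byte 1: 0xD7 = 11010111, payload 10111 (5 bits).
Byte 2: 0x97 = 10010111 (10xxxxxx ✓), payload 010111.
Concatenate: 10111010111 = 0x5D7 (11 bits → U+05D7).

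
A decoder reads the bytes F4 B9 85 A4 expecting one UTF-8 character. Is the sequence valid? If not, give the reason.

Leading byte 0xF4 = 11110100 → 4-byte form.
Payload = 0x139164, which exceeds U+10FFFF, the maximum Unicode code point. (Leading bytes F5–FF, or F4 followed by ≥ 0x90, are invalid.)

invalid (encodes a value above U+10FFFF)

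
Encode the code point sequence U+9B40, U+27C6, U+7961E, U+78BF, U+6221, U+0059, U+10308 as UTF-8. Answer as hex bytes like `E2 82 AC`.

U+9B40: 3-byte form → E9 AD 80.
U+27C6: 3-byte form → E2 9F 86.
U+7961E: 4-byte form → F1 B9 98 9E.
U+78BF: 3-byte form → E7 A2 BF.
U+6221: 3-byte form → E6 88 A1.
U+0059: 1-byte form → 59.
U+10308: 4-byte form → F0 90 8C 88.
Concatenated (21 bytes): E9 AD 80 E2 9F 86 F1 B9 98 9E E7 A2 BF E6 88 A1 59 F0 90 8C 88.

E9 AD 80 E2 9F 86 F1 B9 98 9E E7 A2 BF E6 88 A1 59 F0 90 8C 88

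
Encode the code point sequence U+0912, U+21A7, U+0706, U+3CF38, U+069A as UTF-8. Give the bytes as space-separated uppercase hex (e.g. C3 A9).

E0 A4 92 E2 86 A7 DC 86 F0 BC BC B8 DA 9A

U+0912: 3-byte form → E0 A4 92.
U+21A7: 3-byte form → E2 86 A7.
U+0706: 2-byte form → DC 86.
U+3CF38: 4-byte form → F0 BC BC B8.
U+069A: 2-byte form → DA 9A.
Concatenated (14 bytes): E0 A4 92 E2 86 A7 DC 86 F0 BC BC B8 DA 9A.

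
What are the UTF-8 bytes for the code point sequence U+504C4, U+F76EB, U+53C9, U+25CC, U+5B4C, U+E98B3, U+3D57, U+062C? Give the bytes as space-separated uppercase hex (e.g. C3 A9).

U+504C4: 4-byte form → F1 90 93 84.
U+F76EB: 4-byte form → F3 B7 9B AB.
U+53C9: 3-byte form → E5 8F 89.
U+25CC: 3-byte form → E2 97 8C.
U+5B4C: 3-byte form → E5 AD 8C.
U+E98B3: 4-byte form → F3 A9 A2 B3.
U+3D57: 3-byte form → E3 B5 97.
U+062C: 2-byte form → D8 AC.
Concatenated (26 bytes): F1 90 93 84 F3 B7 9B AB E5 8F 89 E2 97 8C E5 AD 8C F3 A9 A2 B3 E3 B5 97 D8 AC.

F1 90 93 84 F3 B7 9B AB E5 8F 89 E2 97 8C E5 AD 8C F3 A9 A2 B3 E3 B5 97 D8 AC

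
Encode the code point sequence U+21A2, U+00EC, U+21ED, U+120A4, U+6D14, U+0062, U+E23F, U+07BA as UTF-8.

U+21A2: 3-byte form → E2 86 A2.
U+00EC: 2-byte form → C3 AC.
U+21ED: 3-byte form → E2 87 AD.
U+120A4: 4-byte form → F0 92 82 A4.
U+6D14: 3-byte form → E6 B4 94.
U+0062: 1-byte form → 62.
U+E23F: 3-byte form → EE 88 BF.
U+07BA: 2-byte form → DE BA.
Concatenated (21 bytes): E2 86 A2 C3 AC E2 87 AD F0 92 82 A4 E6 B4 94 62 EE 88 BF DE BA.

E2 86 A2 C3 AC E2 87 AD F0 92 82 A4 E6 B4 94 62 EE 88 BF DE BA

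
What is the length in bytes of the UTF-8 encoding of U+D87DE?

4

U+D87DE = 0xD87DE. UTF-8 uses 1 byte below 0x80, 2 below 0x800, 3 below 0x10000, 4 up to 0x10FFFF. 0xD87DE is in U+10000–U+10FFFF → 4 bytes.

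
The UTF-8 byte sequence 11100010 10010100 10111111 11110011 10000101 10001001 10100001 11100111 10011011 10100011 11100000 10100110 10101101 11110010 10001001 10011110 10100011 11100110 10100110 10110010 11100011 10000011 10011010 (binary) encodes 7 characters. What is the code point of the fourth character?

U+09AD

Offset 0: leading byte 0xE2 = 11100010 → 3-byte char #1 = E2 94 BF.
Offset 3: leading byte 0xF3 = 11110011 → 4-byte char #2 = F3 85 89 A1.
Offset 7: leading byte 0xE7 = 11100111 → 3-byte char #3 = E7 9B A3.
Offset 10: leading byte 0xE0 = 11100000 → 3-byte char #4 = E0 A6 AD.
Leading byte 0xE0 = 11100000 matches 1110xxxx → 3-byte sequence.
Byte 1: 0xE0 = 11100000, payload 0000 (4 bits).
Byte 2: 0xA6 = 10100110 (10xxxxxx ✓), payload 100110.
Byte 3: 0xAD = 10101101 (10xxxxxx ✓), payload 101101.
Concatenate: 0000100110101101 = 0x9AD (16 bits → U+09AD).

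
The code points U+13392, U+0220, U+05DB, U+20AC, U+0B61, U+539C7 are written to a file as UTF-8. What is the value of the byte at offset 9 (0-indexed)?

0x82

U+13392 → 4-byte form F0 93 8E 92 at offsets 0–3.
U+0220 → 2-byte form C8 A0 at offsets 4–5.
U+05DB → 2-byte form D7 9B at offsets 6–7.
U+20AC → 3-byte form E2 82 AC at offsets 8–10.
Offset 9 falls in char 4's range; it's byte 2 of E2 82 AC = 0x82.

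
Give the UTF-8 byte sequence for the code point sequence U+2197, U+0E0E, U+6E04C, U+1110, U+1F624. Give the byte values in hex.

E2 86 97 E0 B8 8E F1 AE 81 8C E1 84 90 F0 9F 98 A4

U+2197: 3-byte form → E2 86 97.
U+0E0E: 3-byte form → E0 B8 8E.
U+6E04C: 4-byte form → F1 AE 81 8C.
U+1110: 3-byte form → E1 84 90.
U+1F624: 4-byte form → F0 9F 98 A4.
Concatenated (17 bytes): E2 86 97 E0 B8 8E F1 AE 81 8C E1 84 90 F0 9F 98 A4.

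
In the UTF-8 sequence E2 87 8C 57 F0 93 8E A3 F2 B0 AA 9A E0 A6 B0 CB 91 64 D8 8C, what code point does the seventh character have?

Offset 0: leading byte 0xE2 = 11100010 → 3-byte char #1 = E2 87 8C.
Offset 3: leading byte 0x57 = 01010111 → 1-byte char #2 = 57.
Offset 4: leading byte 0xF0 = 11110000 → 4-byte char #3 = F0 93 8E A3.
Offset 8: leading byte 0xF2 = 11110010 → 4-byte char #4 = F2 B0 AA 9A.
Offset 12: leading byte 0xE0 = 11100000 → 3-byte char #5 = E0 A6 B0.
Offset 15: leading byte 0xCB = 11001011 → 2-byte char #6 = CB 91.
Offset 17: leading byte 0x64 = 01100100 → 1-byte char #7 = 64.
Leading byte 0x64 = 01100100 matches 0xxxxxxx → 1-byte sequence.
Byte 1: 0x64 = 01100100, payload 1100100 (7 bits).
Concatenate: 1100100 = 0x64 (7 bits → U+0064).

U+0064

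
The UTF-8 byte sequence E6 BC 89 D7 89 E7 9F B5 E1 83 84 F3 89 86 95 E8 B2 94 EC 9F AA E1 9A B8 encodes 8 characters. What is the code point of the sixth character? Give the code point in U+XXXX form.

Offset 0: leading byte 0xE6 = 11100110 → 3-byte char #1 = E6 BC 89.
Offset 3: leading byte 0xD7 = 11010111 → 2-byte char #2 = D7 89.
Offset 5: leading byte 0xE7 = 11100111 → 3-byte char #3 = E7 9F B5.
Offset 8: leading byte 0xE1 = 11100001 → 3-byte char #4 = E1 83 84.
Offset 11: leading byte 0xF3 = 11110011 → 4-byte char #5 = F3 89 86 95.
Offset 15: leading byte 0xE8 = 11101000 → 3-byte char #6 = E8 B2 94.
Leading byte 0xE8 = 11101000 matches 1110xxxx → 3-byte sequence.
Byte 1: 0xE8 = 11101000, payload 1000 (4 bits).
Byte 2: 0xB2 = 10110010 (10xxxxxx ✓), payload 110010.
Byte 3: 0x94 = 10010100 (10xxxxxx ✓), payload 010100.
Concatenate: 1000110010010100 = 0x8C94 (16 bits → U+8C94).

U+8C94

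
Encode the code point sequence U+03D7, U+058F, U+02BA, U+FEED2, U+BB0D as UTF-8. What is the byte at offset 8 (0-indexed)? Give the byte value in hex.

U+03D7 → 2-byte form CF 97 at offsets 0–1.
U+058F → 2-byte form D6 8F at offsets 2–3.
U+02BA → 2-byte form CA BA at offsets 4–5.
U+FEED2 → 4-byte form F3 BE BB 92 at offsets 6–9.
Offset 8 falls in char 4's range; it's byte 3 of F3 BE BB 92 = 0xBB.

0xBB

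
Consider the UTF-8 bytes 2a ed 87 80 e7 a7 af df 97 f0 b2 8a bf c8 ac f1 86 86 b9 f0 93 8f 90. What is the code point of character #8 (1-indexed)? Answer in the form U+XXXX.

U+133D0

Offset 0: leading byte 0x2A = 00101010 → 1-byte char #1 = 2A.
Offset 1: leading byte 0xED = 11101101 → 3-byte char #2 = ED 87 80.
Offset 4: leading byte 0xE7 = 11100111 → 3-byte char #3 = E7 A7 AF.
Offset 7: leading byte 0xDF = 11011111 → 2-byte char #4 = DF 97.
Offset 9: leading byte 0xF0 = 11110000 → 4-byte char #5 = F0 B2 8A BF.
Offset 13: leading byte 0xC8 = 11001000 → 2-byte char #6 = C8 AC.
Offset 15: leading byte 0xF1 = 11110001 → 4-byte char #7 = F1 86 86 B9.
Offset 19: leading byte 0xF0 = 11110000 → 4-byte char #8 = F0 93 8F 90.
Leading byte 0xF0 = 11110000 matches 11110xxx → 4-byte sequence.
Byte 1: 0xF0 = 11110000, payload 000 (3 bits).
Byte 2: 0x93 = 10010011 (10xxxxxx ✓), payload 010011.
Byte 3: 0x8F = 10001111 (10xxxxxx ✓), payload 001111.
Byte 4: 0x90 = 10010000 (10xxxxxx ✓), payload 010000.
Concatenate: 000010011001111010000 = 0x133D0 (21 bits → U+133D0).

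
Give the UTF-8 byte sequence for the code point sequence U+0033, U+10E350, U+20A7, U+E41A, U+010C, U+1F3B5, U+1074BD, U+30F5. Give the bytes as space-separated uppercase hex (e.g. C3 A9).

33 F4 8E 8D 90 E2 82 A7 EE 90 9A C4 8C F0 9F 8E B5 F4 87 92 BD E3 83 B5

U+0033: 1-byte form → 33.
U+10E350: 4-byte form → F4 8E 8D 90.
U+20A7: 3-byte form → E2 82 A7.
U+E41A: 3-byte form → EE 90 9A.
U+010C: 2-byte form → C4 8C.
U+1F3B5: 4-byte form → F0 9F 8E B5.
U+1074BD: 4-byte form → F4 87 92 BD.
U+30F5: 3-byte form → E3 83 B5.
Concatenated (24 bytes): 33 F4 8E 8D 90 E2 82 A7 EE 90 9A C4 8C F0 9F 8E B5 F4 87 92 BD E3 83 B5.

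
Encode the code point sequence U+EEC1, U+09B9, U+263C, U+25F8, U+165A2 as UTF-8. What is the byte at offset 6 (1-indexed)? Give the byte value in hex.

1-indexed offset 6 is 0-indexed offset 5.
U+EEC1 → 3-byte form EE BB 81 at offsets 0–2.
U+09B9 → 3-byte form E0 A6 B9 at offsets 3–5.
Offset 5 falls in char 2's range; it's byte 3 of E0 A6 B9 = 0xB9.

0xB9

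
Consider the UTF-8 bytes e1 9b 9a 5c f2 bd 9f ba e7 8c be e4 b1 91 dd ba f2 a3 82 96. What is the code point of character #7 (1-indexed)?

Offset 0: leading byte 0xE1 = 11100001 → 3-byte char #1 = E1 9B 9A.
Offset 3: leading byte 0x5C = 01011100 → 1-byte char #2 = 5C.
Offset 4: leading byte 0xF2 = 11110010 → 4-byte char #3 = F2 BD 9F BA.
Offset 8: leading byte 0xE7 = 11100111 → 3-byte char #4 = E7 8C BE.
Offset 11: leading byte 0xE4 = 11100100 → 3-byte char #5 = E4 B1 91.
Offset 14: leading byte 0xDD = 11011101 → 2-byte char #6 = DD BA.
Offset 16: leading byte 0xF2 = 11110010 → 4-byte char #7 = F2 A3 82 96.
Leading byte 0xF2 = 11110010 matches 11110xxx → 4-byte sequence.
Byte 1: 0xF2 = 11110010, payload 010 (3 bits).
Byte 2: 0xA3 = 10100011 (10xxxxxx ✓), payload 100011.
Byte 3: 0x82 = 10000010 (10xxxxxx ✓), payload 000010.
Byte 4: 0x96 = 10010110 (10xxxxxx ✓), payload 010110.
Concatenate: 010100011000010010110 = 0xA3096 (21 bits → U+A3096).

U+A3096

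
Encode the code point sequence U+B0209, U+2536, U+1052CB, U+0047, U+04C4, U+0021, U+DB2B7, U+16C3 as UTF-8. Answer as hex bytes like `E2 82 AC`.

F2 B0 88 89 E2 94 B6 F4 85 8B 8B 47 D3 84 21 F3 9B 8A B7 E1 9B 83

U+B0209: 4-byte form → F2 B0 88 89.
U+2536: 3-byte form → E2 94 B6.
U+1052CB: 4-byte form → F4 85 8B 8B.
U+0047: 1-byte form → 47.
U+04C4: 2-byte form → D3 84.
U+0021: 1-byte form → 21.
U+DB2B7: 4-byte form → F3 9B 8A B7.
U+16C3: 3-byte form → E1 9B 83.
Concatenated (22 bytes): F2 B0 88 89 E2 94 B6 F4 85 8B 8B 47 D3 84 21 F3 9B 8A B7 E1 9B 83.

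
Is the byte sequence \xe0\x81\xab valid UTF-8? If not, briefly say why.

Leading byte 0xE0 = 11100000 → 3-byte form.
Continuation bytes all match 10xxxxxx. Payload decodes to 0x6B.
But 0x6B < 0x800, the minimum for a 3-byte sequence — this is an overlong encoding.

invalid (overlong encoding)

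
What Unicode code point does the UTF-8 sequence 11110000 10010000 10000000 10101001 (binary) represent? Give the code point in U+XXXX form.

Leading byte 0xF0 = 11110000 matches 11110xxx → 4-byte sequence.
Byte 1: 0xF0 = 11110000, payload 000 (3 bits).
Byte 2: 0x90 = 10010000 (10xxxxxx ✓), payload 010000.
Byte 3: 0x80 = 10000000 (10xxxxxx ✓), payload 000000.
Byte 4: 0xA9 = 10101001 (10xxxxxx ✓), payload 101001.
Concatenate: 000010000000000101001 = 0x10029 (21 bits → U+10029).

U+10029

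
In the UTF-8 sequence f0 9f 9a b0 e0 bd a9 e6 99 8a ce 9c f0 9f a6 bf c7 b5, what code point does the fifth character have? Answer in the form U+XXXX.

Offset 0: leading byte 0xF0 = 11110000 → 4-byte char #1 = F0 9F 9A B0.
Offset 4: leading byte 0xE0 = 11100000 → 3-byte char #2 = E0 BD A9.
Offset 7: leading byte 0xE6 = 11100110 → 3-byte char #3 = E6 99 8A.
Offset 10: leading byte 0xCE = 11001110 → 2-byte char #4 = CE 9C.
Offset 12: leading byte 0xF0 = 11110000 → 4-byte char #5 = F0 9F A6 BF.
Leading byte 0xF0 = 11110000 matches 11110xxx → 4-byte sequence.
Byte 1: 0xF0 = 11110000, payload 000 (3 bits).
Byte 2: 0x9F = 10011111 (10xxxxxx ✓), payload 011111.
Byte 3: 0xA6 = 10100110 (10xxxxxx ✓), payload 100110.
Byte 4: 0xBF = 10111111 (10xxxxxx ✓), payload 111111.
Concatenate: 000011111100110111111 = 0x1F9BF (21 bits → U+1F9BF).

U+1F9BF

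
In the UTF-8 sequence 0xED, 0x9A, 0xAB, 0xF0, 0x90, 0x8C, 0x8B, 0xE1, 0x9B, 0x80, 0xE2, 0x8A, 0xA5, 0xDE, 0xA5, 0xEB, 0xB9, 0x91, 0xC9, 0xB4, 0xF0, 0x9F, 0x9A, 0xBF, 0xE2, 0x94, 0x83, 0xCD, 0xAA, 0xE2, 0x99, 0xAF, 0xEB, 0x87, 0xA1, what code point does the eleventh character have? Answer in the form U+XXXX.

U+266F

Offset 0: leading byte 0xED = 11101101 → 3-byte char #1 = ED 9A AB.
Offset 3: leading byte 0xF0 = 11110000 → 4-byte char #2 = F0 90 8C 8B.
Offset 7: leading byte 0xE1 = 11100001 → 3-byte char #3 = E1 9B 80.
Offset 10: leading byte 0xE2 = 11100010 → 3-byte char #4 = E2 8A A5.
Offset 13: leading byte 0xDE = 11011110 → 2-byte char #5 = DE A5.
Offset 15: leading byte 0xEB = 11101011 → 3-byte char #6 = EB B9 91.
Offset 18: leading byte 0xC9 = 11001001 → 2-byte char #7 = C9 B4.
Offset 20: leading byte 0xF0 = 11110000 → 4-byte char #8 = F0 9F 9A BF.
Offset 24: leading byte 0xE2 = 11100010 → 3-byte char #9 = E2 94 83.
Offset 27: leading byte 0xCD = 11001101 → 2-byte char #10 = CD AA.
Offset 29: leading byte 0xE2 = 11100010 → 3-byte char #11 = E2 99 AF.
Leading byte 0xE2 = 11100010 matches 1110xxxx → 3-byte sequence.
Byte 1: 0xE2 = 11100010, payload 0010 (4 bits).
Byte 2: 0x99 = 10011001 (10xxxxxx ✓), payload 011001.
Byte 3: 0xAF = 10101111 (10xxxxxx ✓), payload 101111.
Concatenate: 0010011001101111 = 0x266F (16 bits → U+266F).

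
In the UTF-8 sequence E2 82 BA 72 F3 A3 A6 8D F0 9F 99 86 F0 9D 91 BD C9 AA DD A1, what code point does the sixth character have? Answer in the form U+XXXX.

U+026A

Offset 0: leading byte 0xE2 = 11100010 → 3-byte char #1 = E2 82 BA.
Offset 3: leading byte 0x72 = 01110010 → 1-byte char #2 = 72.
Offset 4: leading byte 0xF3 = 11110011 → 4-byte char #3 = F3 A3 A6 8D.
Offset 8: leading byte 0xF0 = 11110000 → 4-byte char #4 = F0 9F 99 86.
Offset 12: leading byte 0xF0 = 11110000 → 4-byte char #5 = F0 9D 91 BD.
Offset 16: leading byte 0xC9 = 11001001 → 2-byte char #6 = C9 AA.
Leading byte 0xC9 = 11001001 matches 110xxxxx → 2-byte sequence.
Byte 1: 0xC9 = 11001001, payload 01001 (5 bits).
Byte 2: 0xAA = 10101010 (10xxxxxx ✓), payload 101010.
Concatenate: 01001101010 = 0x26A (11 bits → U+026A).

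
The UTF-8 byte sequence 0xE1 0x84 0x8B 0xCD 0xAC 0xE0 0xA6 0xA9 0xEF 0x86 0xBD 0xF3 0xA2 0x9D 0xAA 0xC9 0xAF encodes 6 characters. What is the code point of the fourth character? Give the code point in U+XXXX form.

Offset 0: leading byte 0xE1 = 11100001 → 3-byte char #1 = E1 84 8B.
Offset 3: leading byte 0xCD = 11001101 → 2-byte char #2 = CD AC.
Offset 5: leading byte 0xE0 = 11100000 → 3-byte char #3 = E0 A6 A9.
Offset 8: leading byte 0xEF = 11101111 → 3-byte char #4 = EF 86 BD.
Leading byte 0xEF = 11101111 matches 1110xxxx → 3-byte sequence.
Byte 1: 0xEF = 11101111, payload 1111 (4 bits).
Byte 2: 0x86 = 10000110 (10xxxxxx ✓), payload 000110.
Byte 3: 0xBD = 10111101 (10xxxxxx ✓), payload 111101.
Concatenate: 1111000110111101 = 0xF1BD (16 bits → U+F1BD).

U+F1BD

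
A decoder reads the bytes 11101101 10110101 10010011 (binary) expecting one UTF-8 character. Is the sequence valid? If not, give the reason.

invalid (encodes a surrogate (U+D800–U+DFFF))

Structurally a 3-byte sequence; payload = 0xDD53.
But 0xDD53 is in U+D800–U+DFFF, the surrogate range. Surrogates are not Unicode scalar values and are forbidden in UTF-8.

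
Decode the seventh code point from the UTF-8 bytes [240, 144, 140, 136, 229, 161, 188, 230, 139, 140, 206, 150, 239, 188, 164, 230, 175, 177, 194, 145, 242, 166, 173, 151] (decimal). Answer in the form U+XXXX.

Offset 0: leading byte 0xF0 = 11110000 → 4-byte char #1 = F0 90 8C 88.
Offset 4: leading byte 0xE5 = 11100101 → 3-byte char #2 = E5 A1 BC.
Offset 7: leading byte 0xE6 = 11100110 → 3-byte char #3 = E6 8B 8C.
Offset 10: leading byte 0xCE = 11001110 → 2-byte char #4 = CE 96.
Offset 12: leading byte 0xEF = 11101111 → 3-byte char #5 = EF BC A4.
Offset 15: leading byte 0xE6 = 11100110 → 3-byte char #6 = E6 AF B1.
Offset 18: leading byte 0xC2 = 11000010 → 2-byte char #7 = C2 91.
Leading byte 0xC2 = 11000010 matches 110xxxxx → 2-byte sequence.
Byte 1: 0xC2 = 11000010, payload 00010 (5 bits).
Byte 2: 0x91 = 10010001 (10xxxxxx ✓), payload 010001.
Concatenate: 00010010001 = 0x91 (11 bits → U+0091).

U+0091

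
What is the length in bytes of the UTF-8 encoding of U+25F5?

3

U+25F5 = 0x25F5. UTF-8 uses 1 byte below 0x80, 2 below 0x800, 3 below 0x10000, 4 up to 0x10FFFF. 0x25F5 is in U+0800–U+FFFF → 3 bytes.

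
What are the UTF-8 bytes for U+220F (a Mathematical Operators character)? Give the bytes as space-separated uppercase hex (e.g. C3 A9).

E2 88 8F

U+220F = 0x220F = 8719 decimal. In range U+0800–U+FFFF → 3-byte form: 1110xxxx 10xxxxxx 10xxxxxx.
Binary (16 bits): 0010001000001111.
Split 4+6+6: 0010 | 001000 | 001111.
Byte 1: 11100010 = 0xE2.
Byte 2: 10001000 = 0x88.
Byte 3: 10001111 = 0x8F.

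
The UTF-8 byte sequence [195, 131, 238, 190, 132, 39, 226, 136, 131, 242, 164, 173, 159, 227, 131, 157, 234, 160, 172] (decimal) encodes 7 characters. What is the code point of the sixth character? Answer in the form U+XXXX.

U+30DD

Offset 0: leading byte 0xC3 = 11000011 → 2-byte char #1 = C3 83.
Offset 2: leading byte 0xEE = 11101110 → 3-byte char #2 = EE BE 84.
Offset 5: leading byte 0x27 = 00100111 → 1-byte char #3 = 27.
Offset 6: leading byte 0xE2 = 11100010 → 3-byte char #4 = E2 88 83.
Offset 9: leading byte 0xF2 = 11110010 → 4-byte char #5 = F2 A4 AD 9F.
Offset 13: leading byte 0xE3 = 11100011 → 3-byte char #6 = E3 83 9D.
Leading byte 0xE3 = 11100011 matches 1110xxxx → 3-byte sequence.
Byte 1: 0xE3 = 11100011, payload 0011 (4 bits).
Byte 2: 0x83 = 10000011 (10xxxxxx ✓), payload 000011.
Byte 3: 0x9D = 10011101 (10xxxxxx ✓), payload 011101.
Concatenate: 0011000011011101 = 0x30DD (16 bits → U+30DD).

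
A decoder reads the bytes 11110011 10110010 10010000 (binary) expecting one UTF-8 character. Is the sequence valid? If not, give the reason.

Leading byte 0xF3 = 11110011 → 4-byte form, but only 3 bytes are present.

invalid (sequence truncated)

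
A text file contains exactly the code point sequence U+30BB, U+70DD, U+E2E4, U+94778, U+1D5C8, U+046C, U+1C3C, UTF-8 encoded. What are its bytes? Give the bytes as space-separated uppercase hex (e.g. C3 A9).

E3 82 BB E7 83 9D EE 8B A4 F2 94 9D B8 F0 9D 97 88 D1 AC E1 B0 BC

U+30BB: 3-byte form → E3 82 BB.
U+70DD: 3-byte form → E7 83 9D.
U+E2E4: 3-byte form → EE 8B A4.
U+94778: 4-byte form → F2 94 9D B8.
U+1D5C8: 4-byte form → F0 9D 97 88.
U+046C: 2-byte form → D1 AC.
U+1C3C: 3-byte form → E1 B0 BC.
Concatenated (22 bytes): E3 82 BB E7 83 9D EE 8B A4 F2 94 9D B8 F0 9D 97 88 D1 AC E1 B0 BC.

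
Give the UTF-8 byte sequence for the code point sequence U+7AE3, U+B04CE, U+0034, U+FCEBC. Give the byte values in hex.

U+7AE3: 3-byte form → E7 AB A3.
U+B04CE: 4-byte form → F2 B0 93 8E.
U+0034: 1-byte form → 34.
U+FCEBC: 4-byte form → F3 BC BA BC.
Concatenated (12 bytes): E7 AB A3 F2 B0 93 8E 34 F3 BC BA BC.

E7 AB A3 F2 B0 93 8E 34 F3 BC BA BC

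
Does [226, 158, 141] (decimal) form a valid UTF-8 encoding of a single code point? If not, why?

Leading byte 0xE2 = 11100010 → 3-byte form.
Continuation bytes 0x9E=10011110, 0x8D=10001101 all match 10xxxxxx.
Decoded value 0x278D is ≥ 0x800 (shortest form) and not a surrogate.

valid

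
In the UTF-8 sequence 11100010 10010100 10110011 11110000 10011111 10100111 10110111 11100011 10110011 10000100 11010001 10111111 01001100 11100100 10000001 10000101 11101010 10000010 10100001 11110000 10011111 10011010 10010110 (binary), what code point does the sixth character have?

U+4045

Offset 0: leading byte 0xE2 = 11100010 → 3-byte char #1 = E2 94 B3.
Offset 3: leading byte 0xF0 = 11110000 → 4-byte char #2 = F0 9F A7 B7.
Offset 7: leading byte 0xE3 = 11100011 → 3-byte char #3 = E3 B3 84.
Offset 10: leading byte 0xD1 = 11010001 → 2-byte char #4 = D1 BF.
Offset 12: leading byte 0x4C = 01001100 → 1-byte char #5 = 4C.
Offset 13: leading byte 0xE4 = 11100100 → 3-byte char #6 = E4 81 85.
Leading byte 0xE4 = 11100100 matches 1110xxxx → 3-byte sequence.
Byte 1: 0xE4 = 11100100, payload 0100 (4 bits).
Byte 2: 0x81 = 10000001 (10xxxxxx ✓), payload 000001.
Byte 3: 0x85 = 10000101 (10xxxxxx ✓), payload 000101.
Concatenate: 0100000001000101 = 0x4045 (16 bits → U+4045).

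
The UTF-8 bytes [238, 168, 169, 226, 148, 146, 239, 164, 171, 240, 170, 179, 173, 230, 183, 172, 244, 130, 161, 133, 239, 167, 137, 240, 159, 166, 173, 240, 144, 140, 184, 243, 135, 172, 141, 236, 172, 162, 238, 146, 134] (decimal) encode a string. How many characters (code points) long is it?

12

Byte at offset 0: 0xEE = 11101110 → 3-byte char (#1). Advance 3.
Byte at offset 3: 0xE2 = 11100010 → 3-byte char (#2). Advance 3.
Byte at offset 6: 0xEF = 11101111 → 3-byte char (#3). Advance 3.
Byte at offset 9: 0xF0 = 11110000 → 4-byte char (#4). Advance 4.
Byte at offset 13: 0xE6 = 11100110 → 3-byte char (#5). Advance 3.
Byte at offset 16: 0xF4 = 11110100 → 4-byte char (#6). Advance 4.
Byte at offset 20: 0xEF = 11101111 → 3-byte char (#7). Advance 3.
Byte at offset 23: 0xF0 = 11110000 → 4-byte char (#8). Advance 4.
Byte at offset 27: 0xF0 = 11110000 → 4-byte char (#9). Advance 4.
Byte at offset 31: 0xF3 = 11110011 → 4-byte char (#10). Advance 4.
Byte at offset 35: 0xEC = 11101100 → 3-byte char (#11). Advance 3.
Byte at offset 38: 0xEE = 11101110 → 3-byte char (#12). Advance 3.
Reached end at offset 41 after 12 code points.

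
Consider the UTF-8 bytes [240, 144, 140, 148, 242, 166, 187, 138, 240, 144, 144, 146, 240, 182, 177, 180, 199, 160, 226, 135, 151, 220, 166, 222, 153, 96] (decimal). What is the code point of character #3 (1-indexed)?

U+10412

Offset 0: leading byte 0xF0 = 11110000 → 4-byte char #1 = F0 90 8C 94.
Offset 4: leading byte 0xF2 = 11110010 → 4-byte char #2 = F2 A6 BB 8A.
Offset 8: leading byte 0xF0 = 11110000 → 4-byte char #3 = F0 90 90 92.
Leading byte 0xF0 = 11110000 matches 11110xxx → 4-byte sequence.
Byte 1: 0xF0 = 11110000, payload 000 (3 bits).
Byte 2: 0x90 = 10010000 (10xxxxxx ✓), payload 010000.
Byte 3: 0x90 = 10010000 (10xxxxxx ✓), payload 010000.
Byte 4: 0x92 = 10010010 (10xxxxxx ✓), payload 010010.
Concatenate: 000010000010000010010 = 0x10412 (21 bits → U+10412).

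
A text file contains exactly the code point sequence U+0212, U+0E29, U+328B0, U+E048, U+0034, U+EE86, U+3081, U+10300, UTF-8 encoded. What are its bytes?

U+0212: 2-byte form → C8 92.
U+0E29: 3-byte form → E0 B8 A9.
U+328B0: 4-byte form → F0 B2 A2 B0.
U+E048: 3-byte form → EE 81 88.
U+0034: 1-byte form → 34.
U+EE86: 3-byte form → EE BA 86.
U+3081: 3-byte form → E3 82 81.
U+10300: 4-byte form → F0 90 8C 80.
Concatenated (23 bytes): C8 92 E0 B8 A9 F0 B2 A2 B0 EE 81 88 34 EE BA 86 E3 82 81 F0 90 8C 80.

C8 92 E0 B8 A9 F0 B2 A2 B0 EE 81 88 34 EE BA 86 E3 82 81 F0 90 8C 80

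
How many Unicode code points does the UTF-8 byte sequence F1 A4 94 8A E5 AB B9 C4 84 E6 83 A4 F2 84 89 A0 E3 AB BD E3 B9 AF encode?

Byte at offset 0: 0xF1 = 11110001 → 4-byte char (#1). Advance 4.
Byte at offset 4: 0xE5 = 11100101 → 3-byte char (#2). Advance 3.
Byte at offset 7: 0xC4 = 11000100 → 2-byte char (#3). Advance 2.
Byte at offset 9: 0xE6 = 11100110 → 3-byte char (#4). Advance 3.
Byte at offset 12: 0xF2 = 11110010 → 4-byte char (#5). Advance 4.
Byte at offset 16: 0xE3 = 11100011 → 3-byte char (#6). Advance 3.
Byte at offset 19: 0xE3 = 11100011 → 3-byte char (#7). Advance 3.
Reached end at offset 22 after 7 code points.

7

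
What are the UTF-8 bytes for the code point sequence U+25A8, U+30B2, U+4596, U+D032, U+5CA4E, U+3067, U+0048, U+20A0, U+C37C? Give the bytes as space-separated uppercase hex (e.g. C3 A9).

U+25A8: 3-byte form → E2 96 A8.
U+30B2: 3-byte form → E3 82 B2.
U+4596: 3-byte form → E4 96 96.
U+D032: 3-byte form → ED 80 B2.
U+5CA4E: 4-byte form → F1 9C A9 8E.
U+3067: 3-byte form → E3 81 A7.
U+0048: 1-byte form → 48.
U+20A0: 3-byte form → E2 82 A0.
U+C37C: 3-byte form → EC 8D BC.
Concatenated (26 bytes): E2 96 A8 E3 82 B2 E4 96 96 ED 80 B2 F1 9C A9 8E E3 81 A7 48 E2 82 A0 EC 8D BC.

E2 96 A8 E3 82 B2 E4 96 96 ED 80 B2 F1 9C A9 8E E3 81 A7 48 E2 82 A0 EC 8D BC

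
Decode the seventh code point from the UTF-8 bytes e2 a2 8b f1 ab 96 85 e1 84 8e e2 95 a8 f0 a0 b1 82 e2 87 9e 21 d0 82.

U+0021

Offset 0: leading byte 0xE2 = 11100010 → 3-byte char #1 = E2 A2 8B.
Offset 3: leading byte 0xF1 = 11110001 → 4-byte char #2 = F1 AB 96 85.
Offset 7: leading byte 0xE1 = 11100001 → 3-byte char #3 = E1 84 8E.
Offset 10: leading byte 0xE2 = 11100010 → 3-byte char #4 = E2 95 A8.
Offset 13: leading byte 0xF0 = 11110000 → 4-byte char #5 = F0 A0 B1 82.
Offset 17: leading byte 0xE2 = 11100010 → 3-byte char #6 = E2 87 9E.
Offset 20: leading byte 0x21 = 00100001 → 1-byte char #7 = 21.
Leading byte 0x21 = 00100001 matches 0xxxxxxx → 1-byte sequence.
Byte 1: 0x21 = 00100001, payload 0100001 (7 bits).
Concatenate: 0100001 = 0x21 (7 bits → U+0021).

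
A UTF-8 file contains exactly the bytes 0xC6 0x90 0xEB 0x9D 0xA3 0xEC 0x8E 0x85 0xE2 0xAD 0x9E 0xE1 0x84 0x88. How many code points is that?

Byte at offset 0: 0xC6 = 11000110 → 2-byte char (#1). Advance 2.
Byte at offset 2: 0xEB = 11101011 → 3-byte char (#2). Advance 3.
Byte at offset 5: 0xEC = 11101100 → 3-byte char (#3). Advance 3.
Byte at offset 8: 0xE2 = 11100010 → 3-byte char (#4). Advance 3.
Byte at offset 11: 0xE1 = 11100001 → 3-byte char (#5). Advance 3.
Reached end at offset 14 after 5 code points.

5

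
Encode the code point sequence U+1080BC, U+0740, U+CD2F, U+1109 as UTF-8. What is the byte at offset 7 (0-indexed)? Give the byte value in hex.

0xB4

U+1080BC → 4-byte form F4 88 82 BC at offsets 0–3.
U+0740 → 2-byte form DD 80 at offsets 4–5.
U+CD2F → 3-byte form EC B4 AF at offsets 6–8.
Offset 7 falls in char 3's range; it's byte 2 of EC B4 AF = 0xB4.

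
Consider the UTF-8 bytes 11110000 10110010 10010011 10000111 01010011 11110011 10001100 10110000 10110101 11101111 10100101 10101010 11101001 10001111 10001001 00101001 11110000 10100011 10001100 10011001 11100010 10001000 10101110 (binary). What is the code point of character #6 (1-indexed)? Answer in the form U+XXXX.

U+0029

Offset 0: leading byte 0xF0 = 11110000 → 4-byte char #1 = F0 B2 93 87.
Offset 4: leading byte 0x53 = 01010011 → 1-byte char #2 = 53.
Offset 5: leading byte 0xF3 = 11110011 → 4-byte char #3 = F3 8C B0 B5.
Offset 9: leading byte 0xEF = 11101111 → 3-byte char #4 = EF A5 AA.
Offset 12: leading byte 0xE9 = 11101001 → 3-byte char #5 = E9 8F 89.
Offset 15: leading byte 0x29 = 00101001 → 1-byte char #6 = 29.
Leading byte 0x29 = 00101001 matches 0xxxxxxx → 1-byte sequence.
Byte 1: 0x29 = 00101001, payload 0101001 (7 bits).
Concatenate: 0101001 = 0x29 (7 bits → U+0029).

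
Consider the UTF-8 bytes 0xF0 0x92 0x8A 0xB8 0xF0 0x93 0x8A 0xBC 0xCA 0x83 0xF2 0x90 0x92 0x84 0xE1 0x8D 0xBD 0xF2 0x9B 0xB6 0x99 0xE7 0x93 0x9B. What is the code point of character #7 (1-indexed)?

Offset 0: leading byte 0xF0 = 11110000 → 4-byte char #1 = F0 92 8A B8.
Offset 4: leading byte 0xF0 = 11110000 → 4-byte char #2 = F0 93 8A BC.
Offset 8: leading byte 0xCA = 11001010 → 2-byte char #3 = CA 83.
Offset 10: leading byte 0xF2 = 11110010 → 4-byte char #4 = F2 90 92 84.
Offset 14: leading byte 0xE1 = 11100001 → 3-byte char #5 = E1 8D BD.
Offset 17: leading byte 0xF2 = 11110010 → 4-byte char #6 = F2 9B B6 99.
Offset 21: leading byte 0xE7 = 11100111 → 3-byte char #7 = E7 93 9B.
Leading byte 0xE7 = 11100111 matches 1110xxxx → 3-byte sequence.
Byte 1: 0xE7 = 11100111, payload 0111 (4 bits).
Byte 2: 0x93 = 10010011 (10xxxxxx ✓), payload 010011.
Byte 3: 0x9B = 10011011 (10xxxxxx ✓), payload 011011.
Concatenate: 0111010011011011 = 0x74DB (16 bits → U+74DB).

U+74DB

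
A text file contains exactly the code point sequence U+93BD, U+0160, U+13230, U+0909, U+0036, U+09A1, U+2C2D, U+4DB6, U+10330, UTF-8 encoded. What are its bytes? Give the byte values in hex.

U+93BD: 3-byte form → E9 8E BD.
U+0160: 2-byte form → C5 A0.
U+13230: 4-byte form → F0 93 88 B0.
U+0909: 3-byte form → E0 A4 89.
U+0036: 1-byte form → 36.
U+09A1: 3-byte form → E0 A6 A1.
U+2C2D: 3-byte form → E2 B0 AD.
U+4DB6: 3-byte form → E4 B6 B6.
U+10330: 4-byte form → F0 90 8C B0.
Concatenated (26 bytes): E9 8E BD C5 A0 F0 93 88 B0 E0 A4 89 36 E0 A6 A1 E2 B0 AD E4 B6 B6 F0 90 8C B0.

E9 8E BD C5 A0 F0 93 88 B0 E0 A4 89 36 E0 A6 A1 E2 B0 AD E4 B6 B6 F0 90 8C B0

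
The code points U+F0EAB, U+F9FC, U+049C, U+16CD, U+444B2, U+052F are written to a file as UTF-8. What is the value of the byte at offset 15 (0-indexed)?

U+F0EAB → 4-byte form F3 B0 BA AB at offsets 0–3.
U+F9FC → 3-byte form EF A7 BC at offsets 4–6.
U+049C → 2-byte form D2 9C at offsets 7–8.
U+16CD → 3-byte form E1 9B 8D at offsets 9–11.
U+444B2 → 4-byte form F1 84 92 B2 at offsets 12–15.
Offset 15 falls in char 5's range; it's byte 4 of F1 84 92 B2 = 0xB2.

0xB2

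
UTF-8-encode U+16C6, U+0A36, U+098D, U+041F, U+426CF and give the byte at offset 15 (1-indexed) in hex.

0x8F

1-indexed offset 15 is 0-indexed offset 14.
U+16C6 → 3-byte form E1 9B 86 at offsets 0–2.
U+0A36 → 3-byte form E0 A8 B6 at offsets 3–5.
U+098D → 3-byte form E0 A6 8D at offsets 6–8.
U+041F → 2-byte form D0 9F at offsets 9–10.
U+426CF → 4-byte form F1 82 9B 8F at offsets 11–14.
Offset 14 falls in char 5's range; it's byte 4 of F1 82 9B 8F = 0x8F.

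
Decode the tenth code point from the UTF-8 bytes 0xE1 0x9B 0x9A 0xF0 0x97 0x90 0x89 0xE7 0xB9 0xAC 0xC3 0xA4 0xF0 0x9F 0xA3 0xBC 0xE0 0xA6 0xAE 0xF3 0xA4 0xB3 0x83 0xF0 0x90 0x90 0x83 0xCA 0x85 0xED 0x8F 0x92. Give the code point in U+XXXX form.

Offset 0: leading byte 0xE1 = 11100001 → 3-byte char #1 = E1 9B 9A.
Offset 3: leading byte 0xF0 = 11110000 → 4-byte char #2 = F0 97 90 89.
Offset 7: leading byte 0xE7 = 11100111 → 3-byte char #3 = E7 B9 AC.
Offset 10: leading byte 0xC3 = 11000011 → 2-byte char #4 = C3 A4.
Offset 12: leading byte 0xF0 = 11110000 → 4-byte char #5 = F0 9F A3 BC.
Offset 16: leading byte 0xE0 = 11100000 → 3-byte char #6 = E0 A6 AE.
Offset 19: leading byte 0xF3 = 11110011 → 4-byte char #7 = F3 A4 B3 83.
Offset 23: leading byte 0xF0 = 11110000 → 4-byte char #8 = F0 90 90 83.
Offset 27: leading byte 0xCA = 11001010 → 2-byte char #9 = CA 85.
Offset 29: leading byte 0xED = 11101101 → 3-byte char #10 = ED 8F 92.
Leading byte 0xED = 11101101 matches 1110xxxx → 3-byte sequence.
Byte 1: 0xED = 11101101, payload 1101 (4 bits).
Byte 2: 0x8F = 10001111 (10xxxxxx ✓), payload 001111.
Byte 3: 0x92 = 10010010 (10xxxxxx ✓), payload 010010.
Concatenate: 1101001111010010 = 0xD3D2 (16 bits → U+D3D2).

U+D3D2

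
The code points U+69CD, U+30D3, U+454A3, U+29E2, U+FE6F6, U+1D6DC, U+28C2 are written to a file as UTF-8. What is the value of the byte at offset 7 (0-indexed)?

0x85

U+69CD → 3-byte form E6 A7 8D at offsets 0–2.
U+30D3 → 3-byte form E3 83 93 at offsets 3–5.
U+454A3 → 4-byte form F1 85 92 A3 at offsets 6–9.
Offset 7 falls in char 3's range; it's byte 2 of F1 85 92 A3 = 0x85.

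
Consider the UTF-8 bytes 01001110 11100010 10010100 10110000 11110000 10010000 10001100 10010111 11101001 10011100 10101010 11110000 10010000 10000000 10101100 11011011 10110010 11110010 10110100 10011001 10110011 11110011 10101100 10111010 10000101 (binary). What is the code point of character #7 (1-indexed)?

Offset 0: leading byte 0x4E = 01001110 → 1-byte char #1 = 4E.
Offset 1: leading byte 0xE2 = 11100010 → 3-byte char #2 = E2 94 B0.
Offset 4: leading byte 0xF0 = 11110000 → 4-byte char #3 = F0 90 8C 97.
Offset 8: leading byte 0xE9 = 11101001 → 3-byte char #4 = E9 9C AA.
Offset 11: leading byte 0xF0 = 11110000 → 4-byte char #5 = F0 90 80 AC.
Offset 15: leading byte 0xDB = 11011011 → 2-byte char #6 = DB B2.
Offset 17: leading byte 0xF2 = 11110010 → 4-byte char #7 = F2 B4 99 B3.
Leading byte 0xF2 = 11110010 matches 11110xxx → 4-byte sequence.
Byte 1: 0xF2 = 11110010, payload 010 (3 bits).
Byte 2: 0xB4 = 10110100 (10xxxxxx ✓), payload 110100.
Byte 3: 0x99 = 10011001 (10xxxxxx ✓), payload 011001.
Byte 4: 0xB3 = 10110011 (10xxxxxx ✓), payload 110011.
Concatenate: 010110100011001110011 = 0xB4673 (21 bits → U+B4673).

U+B4673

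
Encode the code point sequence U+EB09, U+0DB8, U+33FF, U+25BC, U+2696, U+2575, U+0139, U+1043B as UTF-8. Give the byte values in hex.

EE AC 89 E0 B6 B8 E3 8F BF E2 96 BC E2 9A 96 E2 95 B5 C4 B9 F0 90 90 BB

U+EB09: 3-byte form → EE AC 89.
U+0DB8: 3-byte form → E0 B6 B8.
U+33FF: 3-byte form → E3 8F BF.
U+25BC: 3-byte form → E2 96 BC.
U+2696: 3-byte form → E2 9A 96.
U+2575: 3-byte form → E2 95 B5.
U+0139: 2-byte form → C4 B9.
U+1043B: 4-byte form → F0 90 90 BB.
Concatenated (24 bytes): EE AC 89 E0 B6 B8 E3 8F BF E2 96 BC E2 9A 96 E2 95 B5 C4 B9 F0 90 90 BB.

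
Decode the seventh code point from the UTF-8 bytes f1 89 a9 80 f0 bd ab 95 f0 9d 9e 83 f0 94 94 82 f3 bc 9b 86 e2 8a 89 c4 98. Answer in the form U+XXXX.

U+0118

Offset 0: leading byte 0xF1 = 11110001 → 4-byte char #1 = F1 89 A9 80.
Offset 4: leading byte 0xF0 = 11110000 → 4-byte char #2 = F0 BD AB 95.
Offset 8: leading byte 0xF0 = 11110000 → 4-byte char #3 = F0 9D 9E 83.
Offset 12: leading byte 0xF0 = 11110000 → 4-byte char #4 = F0 94 94 82.
Offset 16: leading byte 0xF3 = 11110011 → 4-byte char #5 = F3 BC 9B 86.
Offset 20: leading byte 0xE2 = 11100010 → 3-byte char #6 = E2 8A 89.
Offset 23: leading byte 0xC4 = 11000100 → 2-byte char #7 = C4 98.
Leading byte 0xC4 = 11000100 matches 110xxxxx → 2-byte sequence.
Byte 1: 0xC4 = 11000100, payload 00100 (5 bits).
Byte 2: 0x98 = 10011000 (10xxxxxx ✓), payload 011000.
Concatenate: 00100011000 = 0x118 (11 bits → U+0118).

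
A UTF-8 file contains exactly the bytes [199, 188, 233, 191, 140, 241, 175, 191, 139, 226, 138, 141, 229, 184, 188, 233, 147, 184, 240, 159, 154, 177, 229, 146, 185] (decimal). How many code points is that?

Byte at offset 0: 0xC7 = 11000111 → 2-byte char (#1). Advance 2.
Byte at offset 2: 0xE9 = 11101001 → 3-byte char (#2). Advance 3.
Byte at offset 5: 0xF1 = 11110001 → 4-byte char (#3). Advance 4.
Byte at offset 9: 0xE2 = 11100010 → 3-byte char (#4). Advance 3.
Byte at offset 12: 0xE5 = 11100101 → 3-byte char (#5). Advance 3.
Byte at offset 15: 0xE9 = 11101001 → 3-byte char (#6). Advance 3.
Byte at offset 18: 0xF0 = 11110000 → 4-byte char (#7). Advance 4.
Byte at offset 22: 0xE5 = 11100101 → 3-byte char (#8). Advance 3.
Reached end at offset 25 after 8 code points.

8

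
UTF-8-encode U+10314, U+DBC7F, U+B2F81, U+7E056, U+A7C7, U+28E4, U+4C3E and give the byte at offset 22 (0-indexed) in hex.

U+10314 → 4-byte form F0 90 8C 94 at offsets 0–3.
U+DBC7F → 4-byte form F3 9B B1 BF at offsets 4–7.
U+B2F81 → 4-byte form F2 B2 BE 81 at offsets 8–11.
U+7E056 → 4-byte form F1 BE 81 96 at offsets 12–15.
U+A7C7 → 3-byte form EA 9F 87 at offsets 16–18.
U+28E4 → 3-byte form E2 A3 A4 at offsets 19–21.
U+4C3E → 3-byte form E4 B0 BE at offsets 22–24.
Offset 22 falls in char 7's range; it's byte 1 of E4 B0 BE = 0xE4.

0xE4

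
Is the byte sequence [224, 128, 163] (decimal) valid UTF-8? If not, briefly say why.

invalid (overlong encoding)

Leading byte 0xE0 = 11100000 → 3-byte form.
Continuation bytes all match 10xxxxxx. Payload decodes to 0x23.
But 0x23 < 0x800, the minimum for a 3-byte sequence — this is an overlong encoding.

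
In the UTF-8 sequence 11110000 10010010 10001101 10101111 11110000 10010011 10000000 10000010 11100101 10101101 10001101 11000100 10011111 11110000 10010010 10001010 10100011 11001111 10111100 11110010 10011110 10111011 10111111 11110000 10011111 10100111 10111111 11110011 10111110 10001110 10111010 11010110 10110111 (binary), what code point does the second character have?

U+13002

Offset 0: leading byte 0xF0 = 11110000 → 4-byte char #1 = F0 92 8D AF.
Offset 4: leading byte 0xF0 = 11110000 → 4-byte char #2 = F0 93 80 82.
Leading byte 0xF0 = 11110000 matches 11110xxx → 4-byte sequence.
Byte 1: 0xF0 = 11110000, payload 000 (3 bits).
Byte 2: 0x93 = 10010011 (10xxxxxx ✓), payload 010011.
Byte 3: 0x80 = 10000000 (10xxxxxx ✓), payload 000000.
Byte 4: 0x82 = 10000010 (10xxxxxx ✓), payload 000010.
Concatenate: 000010011000000000010 = 0x13002 (21 bits → U+13002).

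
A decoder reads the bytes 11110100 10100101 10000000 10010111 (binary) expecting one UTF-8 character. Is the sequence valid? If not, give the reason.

invalid (encodes a value above U+10FFFF)

Leading byte 0xF4 = 11110100 → 4-byte form.
Payload = 0x125017, which exceeds U+10FFFF, the maximum Unicode code point. (Leading bytes F5–FF, or F4 followed by ≥ 0x90, are invalid.)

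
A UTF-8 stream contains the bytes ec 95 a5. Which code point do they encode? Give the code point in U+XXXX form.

Leading byte 0xEC = 11101100 matches 1110xxxx → 3-byte sequence.
Byte 1: 0xEC = 11101100, payload 1100 (4 bits).
Byte 2: 0x95 = 10010101 (10xxxxxx ✓), payload 010101.
Byte 3: 0xA5 = 10100101 (10xxxxxx ✓), payload 100101.
Concatenate: 1100010101100101 = 0xC565 (16 bits → U+C565).

U+C565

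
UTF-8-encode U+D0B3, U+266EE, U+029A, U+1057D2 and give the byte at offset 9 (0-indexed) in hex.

U+D0B3 → 3-byte form ED 82 B3 at offsets 0–2.
U+266EE → 4-byte form F0 A6 9B AE at offsets 3–6.
U+029A → 2-byte form CA 9A at offsets 7–8.
U+1057D2 → 4-byte form F4 85 9F 92 at offsets 9–12.
Offset 9 falls in char 4's range; it's byte 1 of F4 85 9F 92 = 0xF4.

0xF4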